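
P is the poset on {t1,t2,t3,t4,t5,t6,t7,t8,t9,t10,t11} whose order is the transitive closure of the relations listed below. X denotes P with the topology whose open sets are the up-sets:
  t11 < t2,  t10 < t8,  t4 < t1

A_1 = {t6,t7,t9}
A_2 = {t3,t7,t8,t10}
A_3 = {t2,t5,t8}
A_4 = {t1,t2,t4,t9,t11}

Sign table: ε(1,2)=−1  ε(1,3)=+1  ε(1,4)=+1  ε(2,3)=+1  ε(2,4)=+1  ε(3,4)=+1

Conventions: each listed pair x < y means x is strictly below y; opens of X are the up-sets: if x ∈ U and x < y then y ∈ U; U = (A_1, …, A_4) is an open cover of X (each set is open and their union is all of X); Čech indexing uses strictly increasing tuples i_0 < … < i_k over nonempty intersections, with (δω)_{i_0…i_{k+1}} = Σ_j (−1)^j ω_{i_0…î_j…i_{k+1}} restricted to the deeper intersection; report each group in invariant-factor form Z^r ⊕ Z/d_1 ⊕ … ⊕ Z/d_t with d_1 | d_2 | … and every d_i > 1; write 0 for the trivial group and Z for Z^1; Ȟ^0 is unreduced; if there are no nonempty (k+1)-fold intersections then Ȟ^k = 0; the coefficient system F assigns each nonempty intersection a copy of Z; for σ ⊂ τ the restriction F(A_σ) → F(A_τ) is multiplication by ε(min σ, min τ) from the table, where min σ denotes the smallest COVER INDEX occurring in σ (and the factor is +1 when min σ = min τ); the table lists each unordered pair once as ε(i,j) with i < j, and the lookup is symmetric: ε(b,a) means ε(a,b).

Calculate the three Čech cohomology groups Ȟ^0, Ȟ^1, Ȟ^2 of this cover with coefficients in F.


nerve of the cover:
  A12={t7} A14={t9} A23={t8} A34={t2}
C dims 4,4; δ0: rk 4, SNF 1^3·2
Ȟ^0 = (4 − 4) − 0 = 0, so Ȟ^0 ≅ 0
Ȟ^1 = (4 − 0) − 4 = 0 plus torsion [2], so Ȟ^1 ≅ Z/2
Ȟ^2 = (0 − 0) − 0 = 0, so Ȟ^2 ≅ 0

Ȟ^0(U;F) ≅ 0,  Ȟ^1(U;F) ≅ Z/2,  Ȟ^2(U;F) ≅ 0


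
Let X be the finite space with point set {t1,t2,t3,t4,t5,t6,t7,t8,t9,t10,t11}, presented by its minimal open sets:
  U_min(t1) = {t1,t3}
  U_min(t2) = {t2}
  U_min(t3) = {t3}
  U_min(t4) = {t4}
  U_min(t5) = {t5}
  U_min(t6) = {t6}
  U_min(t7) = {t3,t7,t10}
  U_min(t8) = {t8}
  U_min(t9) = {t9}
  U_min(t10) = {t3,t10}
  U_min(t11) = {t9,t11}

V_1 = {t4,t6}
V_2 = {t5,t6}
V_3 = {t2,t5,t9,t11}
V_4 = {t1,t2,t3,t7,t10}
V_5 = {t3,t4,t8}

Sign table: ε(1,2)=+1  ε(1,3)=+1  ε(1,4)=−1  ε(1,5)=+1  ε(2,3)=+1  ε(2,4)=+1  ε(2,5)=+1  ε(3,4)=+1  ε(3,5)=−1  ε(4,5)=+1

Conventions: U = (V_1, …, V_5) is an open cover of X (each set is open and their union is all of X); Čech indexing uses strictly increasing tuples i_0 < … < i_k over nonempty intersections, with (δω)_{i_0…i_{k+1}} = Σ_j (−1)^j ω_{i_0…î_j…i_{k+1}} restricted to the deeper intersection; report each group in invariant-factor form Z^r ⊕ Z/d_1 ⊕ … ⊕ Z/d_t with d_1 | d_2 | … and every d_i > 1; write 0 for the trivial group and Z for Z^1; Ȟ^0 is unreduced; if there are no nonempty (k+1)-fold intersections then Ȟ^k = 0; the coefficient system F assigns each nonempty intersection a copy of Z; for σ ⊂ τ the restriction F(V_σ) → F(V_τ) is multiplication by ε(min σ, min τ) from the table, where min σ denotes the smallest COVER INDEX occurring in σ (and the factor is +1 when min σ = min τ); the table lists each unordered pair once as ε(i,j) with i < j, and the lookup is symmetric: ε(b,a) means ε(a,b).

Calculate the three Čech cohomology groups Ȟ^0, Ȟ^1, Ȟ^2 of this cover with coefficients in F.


Ȟ^0(U;F) ≅ Z; Ȟ^1(U;F) ≅ Z; Ȟ^2(U;F) ≅ 0

nerve of the cover:
  V12={t6} V15={t4} V23={t5} V34={t2} V45={t3}
C dims 5,5; δ0: rk 4, SNF 1^4
Ȟ^0 = (5 − 4) − 0 = 1, so Ȟ^0 ≅ Z
Ȟ^1 = (5 − 0) − 4 = 1, so Ȟ^1 ≅ Z
Ȟ^2 = (0 − 0) − 0 = 0, so Ȟ^2 ≅ 0


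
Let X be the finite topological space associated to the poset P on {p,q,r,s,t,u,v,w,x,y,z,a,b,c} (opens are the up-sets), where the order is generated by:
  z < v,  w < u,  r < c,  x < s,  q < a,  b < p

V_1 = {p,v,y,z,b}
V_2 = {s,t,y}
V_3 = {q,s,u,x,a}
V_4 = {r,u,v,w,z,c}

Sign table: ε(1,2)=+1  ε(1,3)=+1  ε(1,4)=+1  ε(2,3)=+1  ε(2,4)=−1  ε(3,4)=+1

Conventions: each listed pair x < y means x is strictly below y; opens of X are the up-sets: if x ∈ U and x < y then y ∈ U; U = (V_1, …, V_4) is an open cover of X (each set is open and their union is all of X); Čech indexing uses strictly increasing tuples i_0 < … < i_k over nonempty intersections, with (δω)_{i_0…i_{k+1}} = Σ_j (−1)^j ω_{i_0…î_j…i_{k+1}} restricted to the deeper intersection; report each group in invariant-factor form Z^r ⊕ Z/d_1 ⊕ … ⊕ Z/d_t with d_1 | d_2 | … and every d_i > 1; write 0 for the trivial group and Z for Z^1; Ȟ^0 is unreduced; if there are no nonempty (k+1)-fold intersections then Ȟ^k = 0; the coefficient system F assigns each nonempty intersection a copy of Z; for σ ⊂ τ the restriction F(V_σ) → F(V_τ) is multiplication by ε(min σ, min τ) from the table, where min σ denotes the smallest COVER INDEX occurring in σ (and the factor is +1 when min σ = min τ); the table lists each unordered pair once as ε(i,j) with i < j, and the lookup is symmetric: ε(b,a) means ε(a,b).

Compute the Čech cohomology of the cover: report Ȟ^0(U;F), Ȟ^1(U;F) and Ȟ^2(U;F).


nonempty intersections:
  V12={y} V14={v,z} V23={s} V34={u}
C dims 4,4; δ0: rk 3, SNF 1^3
Ȟ^0: (4−3)−0=1 ⇒ Z
Ȟ^1: (4−0)−3=1 ⇒ Z
Ȟ^2: (0−0)−0=0 ⇒ 0

Ȟ^0 = Z, Ȟ^1 = Z and Ȟ^2 = 0


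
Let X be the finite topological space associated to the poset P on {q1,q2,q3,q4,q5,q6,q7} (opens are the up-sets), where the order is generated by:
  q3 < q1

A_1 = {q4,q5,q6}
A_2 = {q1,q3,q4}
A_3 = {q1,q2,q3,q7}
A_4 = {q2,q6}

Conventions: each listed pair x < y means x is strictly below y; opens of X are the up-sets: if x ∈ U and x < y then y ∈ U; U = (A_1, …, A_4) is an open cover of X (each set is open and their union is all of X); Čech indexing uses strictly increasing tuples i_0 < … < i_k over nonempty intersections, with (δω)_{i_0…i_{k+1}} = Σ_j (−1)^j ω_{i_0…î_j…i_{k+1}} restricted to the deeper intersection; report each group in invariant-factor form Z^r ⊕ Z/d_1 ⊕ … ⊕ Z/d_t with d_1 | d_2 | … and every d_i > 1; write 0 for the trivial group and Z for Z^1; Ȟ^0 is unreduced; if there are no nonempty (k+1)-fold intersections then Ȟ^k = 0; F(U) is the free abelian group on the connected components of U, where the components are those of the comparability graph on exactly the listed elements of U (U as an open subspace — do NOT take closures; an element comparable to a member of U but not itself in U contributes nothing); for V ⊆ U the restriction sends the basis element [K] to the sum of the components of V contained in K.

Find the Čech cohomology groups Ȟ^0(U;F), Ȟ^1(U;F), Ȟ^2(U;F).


nerve of the cover:
  A12={q4} A14={q6} A23={q1,q3} A34={q2}
components per intersection:
  A1: {q4} {q5} {q6}
  A2: {q1,q3} {q4}
  A3: {q1,q3} {q2} {q7}
  A4: {q2} {q6}
  A12: {q4}
  A14: {q6}
  A23: {q1,q3}
  A34: {q2}
C dims 10,4; δ0: rk 4, SNF 1^4
Ȟ^0 = (10 − 4) − 0 = 6, so Ȟ^0 ≅ Z^6
Ȟ^1 = (4 − 0) − 4 = 0, so Ȟ^1 ≅ 0
Ȟ^2 = (0 − 0) − 0 = 0, so Ȟ^2 ≅ 0

Ȟ^0 ≅ Z^6,  Ȟ^1 ≅ 0,  Ȟ^2 ≅ 0


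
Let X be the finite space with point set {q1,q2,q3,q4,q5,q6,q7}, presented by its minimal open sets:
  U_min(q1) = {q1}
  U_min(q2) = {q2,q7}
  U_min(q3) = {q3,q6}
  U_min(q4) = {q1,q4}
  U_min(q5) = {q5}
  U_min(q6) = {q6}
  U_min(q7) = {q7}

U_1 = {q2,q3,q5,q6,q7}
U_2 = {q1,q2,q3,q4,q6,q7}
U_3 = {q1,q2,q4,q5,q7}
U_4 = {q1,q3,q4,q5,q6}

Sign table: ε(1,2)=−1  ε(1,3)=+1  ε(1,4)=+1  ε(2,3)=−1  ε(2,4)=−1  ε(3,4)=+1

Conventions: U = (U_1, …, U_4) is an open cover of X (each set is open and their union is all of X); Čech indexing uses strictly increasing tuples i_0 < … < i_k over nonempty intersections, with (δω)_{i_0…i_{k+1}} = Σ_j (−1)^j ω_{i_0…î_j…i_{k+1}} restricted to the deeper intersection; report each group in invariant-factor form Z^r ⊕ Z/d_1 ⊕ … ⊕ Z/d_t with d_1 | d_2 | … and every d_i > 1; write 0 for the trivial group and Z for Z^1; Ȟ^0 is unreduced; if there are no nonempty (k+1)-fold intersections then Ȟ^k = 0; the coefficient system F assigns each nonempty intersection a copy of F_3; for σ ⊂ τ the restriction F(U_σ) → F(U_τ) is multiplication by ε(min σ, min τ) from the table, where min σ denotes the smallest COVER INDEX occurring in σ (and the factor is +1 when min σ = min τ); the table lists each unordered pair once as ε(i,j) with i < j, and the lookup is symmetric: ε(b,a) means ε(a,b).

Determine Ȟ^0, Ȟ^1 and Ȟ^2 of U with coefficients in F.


intersection data:
  U12={q2,q3,q6,q7} U13={q2,q5,q7} U14={q3,q5,q6} U23={q1,q2,q4,q7} U24={q1,q3,q4,q6} U34={q1,q4,q5}
  U123={q2,q7} U124={q3,q6} U134={q5} U234={q1,q4}
C dims 4,6,4; δ0: rk_F3 3; δ1: rk_F3 3
Ȟ^0 = (4 − 3) − 0 = 1, so Ȟ^0 ≅ Z/3
Ȟ^1 = (6 − 3) − 3 = 0, so Ȟ^1 ≅ 0
Ȟ^2 = (4 − 0) − 3 = 1, so Ȟ^2 ≅ Z/3

Ȟ^0 ≅ Z/3, Ȟ^1 ≅ 0, Ȟ^2 ≅ Z/3


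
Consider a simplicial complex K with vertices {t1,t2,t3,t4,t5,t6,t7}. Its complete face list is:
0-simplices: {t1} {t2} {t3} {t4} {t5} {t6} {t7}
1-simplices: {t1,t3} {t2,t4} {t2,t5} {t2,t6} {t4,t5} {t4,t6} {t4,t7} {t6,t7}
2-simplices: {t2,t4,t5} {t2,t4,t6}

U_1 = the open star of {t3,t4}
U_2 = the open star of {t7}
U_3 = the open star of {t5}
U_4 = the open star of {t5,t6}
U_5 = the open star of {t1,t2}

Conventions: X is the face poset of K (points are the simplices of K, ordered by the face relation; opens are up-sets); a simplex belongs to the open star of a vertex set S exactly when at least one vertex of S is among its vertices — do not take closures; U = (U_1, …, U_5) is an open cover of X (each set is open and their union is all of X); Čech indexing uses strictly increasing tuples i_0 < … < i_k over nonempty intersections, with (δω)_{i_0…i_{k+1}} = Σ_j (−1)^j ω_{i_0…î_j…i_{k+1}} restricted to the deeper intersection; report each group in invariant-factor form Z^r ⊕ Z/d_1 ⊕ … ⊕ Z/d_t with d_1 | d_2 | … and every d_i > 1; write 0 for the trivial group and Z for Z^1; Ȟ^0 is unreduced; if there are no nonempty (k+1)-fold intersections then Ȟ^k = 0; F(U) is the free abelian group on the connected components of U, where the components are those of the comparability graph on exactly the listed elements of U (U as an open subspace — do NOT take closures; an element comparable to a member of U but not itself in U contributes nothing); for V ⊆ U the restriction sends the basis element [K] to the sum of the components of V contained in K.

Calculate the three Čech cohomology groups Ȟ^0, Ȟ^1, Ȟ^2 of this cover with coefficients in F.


Ȟ^0 ≅ Z^2, Ȟ^1 ≅ Z, Ȟ^2 ≅ 0

nonempty overlaps:
  U1={{t3},{t4},{t1,t3},{t2,t4},{t4,t5},{t4,t6},{t4,t7},{t2,t4,t5},{t2,t4,t6}} U2={{t7},{t4,t7},{t6,t7}} U3={{t5},{t2,t5},{t4,t5},{t2,t4,t5}} U4={{t5},{t6},{t2,t5},{t2,t6},{t4,t5},{t4,t6},{t6,t7},{t2,t4,t5},{t2,t4,t6}} U5={{t1},{t2},{t1,t3},{t2,t4},{t2,t5},{t2,t6},{t2,t4,t5},{t2,t4,t6}}
  U12={{t4,t7}} U13={{t4,t5},{t2,t4,t5}} U14={{t4,t5},{t4,t6},{t2,t4,t5},{t2,t4,t6}} U15={{t1,t3},{t2,t4},{t2,t4,t5},{t2,t4,t6}} U24={{t6,t7}} U34={{t5},{t2,t5},{t4,t5},{t2,t4,t5}} U35={{t2,t5},{t2,t4,t5}} U45={{t2,t5},{t2,t6},{t2,t4,t5},{t2,t4,t6}}
  U134={{t4,t5},{t2,t4,t5}} U135={{t2,t4,t5}} U145={{t2,t4,t5},{t2,t4,t6}} U345={{t2,t5},{t2,t4,t5}}
  U1345={{t2,t4,t5}}
components per intersection:
  U1: {{t3},{t1,t3}} {{t4},{t2,t4},{t4,t5},{t4,t6},{t4,t7},{t2,t4,t5},{t2,t4,t6}}
  U2: {{t7},{t4,t7},{t6,t7}}
  U3: {{t5},{t2,t5},{t4,t5},{t2,t4,t5}}
  U4: {{t5},{t2,t5},{t4,t5},{t2,t4,t5}} {{t6},{t2,t6},{t4,t6},{t6,t7},{t2,t4,t6}}
  U5: {{t1},{t1,t3}} {{t2},{t2,t4},{t2,t5},{t2,t6},{t2,t4,t5},{t2,t4,t6}}
  U12: {{t4,t7}}
  U13: {{t4,t5},{t2,t4,t5}}
  U14: {{t4,t5},{t2,t4,t5}} {{t4,t6},{t2,t4,t6}}
  U15: {{t1,t3}} {{t2,t4},{t2,t4,t5},{t2,t4,t6}}
  U24: {{t6,t7}}
  U34: {{t5},{t2,t5},{t4,t5},{t2,t4,t5}}
  U35: {{t2,t5},{t2,t4,t5}}
  U45: {{t2,t5},{t2,t4,t5}} {{t2,t6},{t2,t4,t6}}
  U134: {{t4,t5},{t2,t4,t5}}
  U135: {{t2,t4,t5}}
  U145: {{t2,t4,t5}} {{t2,t4,t6}}
  U345: {{t2,t5},{t2,t4,t5}}
  U1345: {{t2,t4,t5}}
C dims 8,11,5,1; δ0: rk 6, SNF 1^6; δ1: rk 4, SNF 1^4; δ2: rk 1, SNF 1^1
degree 0: 8−6−0 = 2 → Ȟ^0 ≅ Z^2
degree 1: 11−4−6 = 1 → Ȟ^1 ≅ Z
degree 2: 5−1−4 = 0 → Ȟ^2 ≅ 0


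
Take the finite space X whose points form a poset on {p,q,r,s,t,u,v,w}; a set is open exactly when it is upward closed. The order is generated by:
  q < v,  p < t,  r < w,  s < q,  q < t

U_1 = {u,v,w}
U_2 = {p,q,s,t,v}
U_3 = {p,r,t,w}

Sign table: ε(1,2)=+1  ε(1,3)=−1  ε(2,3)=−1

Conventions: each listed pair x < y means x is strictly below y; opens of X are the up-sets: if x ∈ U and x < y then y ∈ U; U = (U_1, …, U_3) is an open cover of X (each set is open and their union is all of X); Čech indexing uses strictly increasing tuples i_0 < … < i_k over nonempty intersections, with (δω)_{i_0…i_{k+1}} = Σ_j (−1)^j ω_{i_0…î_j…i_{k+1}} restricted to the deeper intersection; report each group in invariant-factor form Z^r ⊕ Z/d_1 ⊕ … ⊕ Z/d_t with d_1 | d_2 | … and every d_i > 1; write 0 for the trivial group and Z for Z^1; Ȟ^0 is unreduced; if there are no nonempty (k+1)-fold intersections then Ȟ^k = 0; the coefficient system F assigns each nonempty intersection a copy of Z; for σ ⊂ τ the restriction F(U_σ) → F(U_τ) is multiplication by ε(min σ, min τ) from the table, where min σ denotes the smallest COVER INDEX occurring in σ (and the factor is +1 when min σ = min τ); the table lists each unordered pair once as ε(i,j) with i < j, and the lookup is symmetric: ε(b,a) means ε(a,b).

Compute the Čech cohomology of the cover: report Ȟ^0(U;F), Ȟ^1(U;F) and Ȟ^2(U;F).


Ȟ^0(U;F) ≅ Z, Ȟ^1(U;F) ≅ Z and Ȟ^2(U;F) ≅ 0

nonempty overlaps:
  U12={v} U13={w} U23={p,t}
C dims 3,3; δ0: rk 2, SNF 1^2
degree 0: 3−2−0 = 1 → Ȟ^0 ≅ Z
degree 1: 3−0−2 = 1 → Ȟ^1 ≅ Z
degree 2: 0−0−0 = 0 → Ȟ^2 ≅ 0


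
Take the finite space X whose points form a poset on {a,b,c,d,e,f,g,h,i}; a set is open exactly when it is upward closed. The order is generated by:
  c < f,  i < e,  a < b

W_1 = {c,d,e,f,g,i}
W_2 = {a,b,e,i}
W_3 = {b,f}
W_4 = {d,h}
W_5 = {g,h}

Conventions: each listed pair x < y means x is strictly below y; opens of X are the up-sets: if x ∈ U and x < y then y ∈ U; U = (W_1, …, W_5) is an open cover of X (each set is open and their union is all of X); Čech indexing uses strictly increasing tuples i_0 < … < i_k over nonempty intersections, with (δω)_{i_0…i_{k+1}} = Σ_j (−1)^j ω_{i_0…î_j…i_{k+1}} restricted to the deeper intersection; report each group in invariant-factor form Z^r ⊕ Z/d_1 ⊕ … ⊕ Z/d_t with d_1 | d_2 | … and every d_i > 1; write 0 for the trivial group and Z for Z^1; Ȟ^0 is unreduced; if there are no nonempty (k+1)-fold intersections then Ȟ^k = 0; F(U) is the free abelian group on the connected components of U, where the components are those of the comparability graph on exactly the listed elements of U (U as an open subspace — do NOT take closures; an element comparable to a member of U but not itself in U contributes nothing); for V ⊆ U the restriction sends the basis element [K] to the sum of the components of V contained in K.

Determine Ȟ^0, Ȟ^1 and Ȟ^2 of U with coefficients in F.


cover nerve:
  W12={e,i} W13={f} W14={d} W15={g} W23={b} W45={h}
components per intersection:
  W1: {c,f} {d} {e,i} {g}
  W2: {a,b} {e,i}
  W3: {b} {f}
  W4: {d} {h}
  W5: {g} {h}
  W12: {e,i}
  W13: {f}
  W14: {d}
  W15: {g}
  W23: {b}
  W45: {h}
C dims 12,6; δ0: rk 6, SNF 1^6
Ȟ^0: (12−6)−0=6 ⇒ Z^6
Ȟ^1: (6−0)−6=0 ⇒ 0
Ȟ^2: (0−0)−0=0 ⇒ 0

Ȟ^0(U;F) ≅ Z^6, Ȟ^1(U;F) ≅ 0 and Ȟ^2(U;F) ≅ 0


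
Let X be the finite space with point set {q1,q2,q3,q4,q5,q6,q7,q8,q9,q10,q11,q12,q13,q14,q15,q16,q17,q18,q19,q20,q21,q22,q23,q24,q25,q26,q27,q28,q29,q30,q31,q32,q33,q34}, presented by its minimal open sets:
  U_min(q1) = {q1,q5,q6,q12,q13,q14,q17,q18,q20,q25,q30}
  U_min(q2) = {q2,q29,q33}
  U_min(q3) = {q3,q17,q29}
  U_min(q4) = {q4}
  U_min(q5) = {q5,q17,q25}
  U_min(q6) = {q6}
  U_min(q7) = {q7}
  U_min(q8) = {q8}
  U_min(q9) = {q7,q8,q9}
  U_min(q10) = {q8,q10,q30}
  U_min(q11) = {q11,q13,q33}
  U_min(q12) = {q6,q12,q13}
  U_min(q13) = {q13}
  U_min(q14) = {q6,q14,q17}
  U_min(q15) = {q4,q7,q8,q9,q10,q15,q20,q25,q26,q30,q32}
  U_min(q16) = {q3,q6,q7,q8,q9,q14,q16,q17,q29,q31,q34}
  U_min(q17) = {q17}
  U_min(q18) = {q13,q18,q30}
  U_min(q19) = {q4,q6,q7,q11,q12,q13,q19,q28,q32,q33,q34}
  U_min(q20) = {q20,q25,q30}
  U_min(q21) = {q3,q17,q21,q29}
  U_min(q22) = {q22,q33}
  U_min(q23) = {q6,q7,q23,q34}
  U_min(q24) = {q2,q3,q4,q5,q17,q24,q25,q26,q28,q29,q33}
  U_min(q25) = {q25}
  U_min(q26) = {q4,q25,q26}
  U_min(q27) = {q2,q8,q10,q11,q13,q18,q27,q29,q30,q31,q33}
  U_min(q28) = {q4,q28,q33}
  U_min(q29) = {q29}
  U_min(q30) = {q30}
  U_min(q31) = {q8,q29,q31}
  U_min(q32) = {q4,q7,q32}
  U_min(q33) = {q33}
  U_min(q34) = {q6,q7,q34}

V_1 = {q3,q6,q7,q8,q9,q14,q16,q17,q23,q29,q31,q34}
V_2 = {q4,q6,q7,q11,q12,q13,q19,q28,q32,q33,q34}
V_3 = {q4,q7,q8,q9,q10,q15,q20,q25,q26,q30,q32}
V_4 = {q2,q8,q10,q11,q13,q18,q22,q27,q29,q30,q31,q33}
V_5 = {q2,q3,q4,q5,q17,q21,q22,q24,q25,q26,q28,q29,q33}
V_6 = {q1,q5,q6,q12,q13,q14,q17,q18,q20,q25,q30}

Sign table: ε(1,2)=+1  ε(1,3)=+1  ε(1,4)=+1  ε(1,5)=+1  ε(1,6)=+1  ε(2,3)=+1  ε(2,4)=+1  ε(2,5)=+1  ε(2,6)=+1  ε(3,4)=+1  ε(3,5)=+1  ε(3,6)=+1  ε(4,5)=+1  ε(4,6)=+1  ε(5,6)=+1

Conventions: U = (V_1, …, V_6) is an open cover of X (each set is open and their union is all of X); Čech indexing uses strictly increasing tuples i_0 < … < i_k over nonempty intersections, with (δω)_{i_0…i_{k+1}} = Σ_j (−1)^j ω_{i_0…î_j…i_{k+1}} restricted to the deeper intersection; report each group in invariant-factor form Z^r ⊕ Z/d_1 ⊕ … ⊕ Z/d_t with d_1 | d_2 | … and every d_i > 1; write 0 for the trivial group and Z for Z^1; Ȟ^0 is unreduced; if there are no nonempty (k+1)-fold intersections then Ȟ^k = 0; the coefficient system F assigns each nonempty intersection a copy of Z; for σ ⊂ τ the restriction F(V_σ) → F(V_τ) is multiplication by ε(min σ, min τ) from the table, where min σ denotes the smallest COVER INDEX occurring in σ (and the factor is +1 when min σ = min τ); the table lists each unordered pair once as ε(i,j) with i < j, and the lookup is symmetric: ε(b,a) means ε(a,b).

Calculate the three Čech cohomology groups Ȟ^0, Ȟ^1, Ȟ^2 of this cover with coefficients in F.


Ȟ^0 = Z,  Ȟ^1 = 0,  Ȟ^2 = Z/2

nonempty overlaps:
  V12={q6,q7,q34} V13={q7,q8,q9} V14={q8,q29,q31} V15={q3,q17,q29} V16={q6,q14,q17} V23={q4,q7,q32} V24={q11,q13,q33} V25={q4,q28,q33} V26={q6,q12,q13} V34={q8,q10,q30} V35={q4,q25,q26} V36={q20,q25,q30} V45={q2,q22,q29,q33} V46={q13,q18,q30} V56={q5,q17,q25}
  V123={q7} V126={q6} V134={q8} V145={q29} V156={q17} V235={q4} V245={q33} V246={q13} V346={q30} V356={q25}
C dims 6,15,10; δ0: rk 5, SNF 1^5; δ1: rk 10, SNF 1^9·2
degree 0: 6−5−0 = 1 → Ȟ^0 ≅ Z
degree 1: 15−10−5 = 0 → Ȟ^1 ≅ 0
degree 2: 10−0−10 = 0 plus torsion [2] → Ȟ^2 ≅ Z/2


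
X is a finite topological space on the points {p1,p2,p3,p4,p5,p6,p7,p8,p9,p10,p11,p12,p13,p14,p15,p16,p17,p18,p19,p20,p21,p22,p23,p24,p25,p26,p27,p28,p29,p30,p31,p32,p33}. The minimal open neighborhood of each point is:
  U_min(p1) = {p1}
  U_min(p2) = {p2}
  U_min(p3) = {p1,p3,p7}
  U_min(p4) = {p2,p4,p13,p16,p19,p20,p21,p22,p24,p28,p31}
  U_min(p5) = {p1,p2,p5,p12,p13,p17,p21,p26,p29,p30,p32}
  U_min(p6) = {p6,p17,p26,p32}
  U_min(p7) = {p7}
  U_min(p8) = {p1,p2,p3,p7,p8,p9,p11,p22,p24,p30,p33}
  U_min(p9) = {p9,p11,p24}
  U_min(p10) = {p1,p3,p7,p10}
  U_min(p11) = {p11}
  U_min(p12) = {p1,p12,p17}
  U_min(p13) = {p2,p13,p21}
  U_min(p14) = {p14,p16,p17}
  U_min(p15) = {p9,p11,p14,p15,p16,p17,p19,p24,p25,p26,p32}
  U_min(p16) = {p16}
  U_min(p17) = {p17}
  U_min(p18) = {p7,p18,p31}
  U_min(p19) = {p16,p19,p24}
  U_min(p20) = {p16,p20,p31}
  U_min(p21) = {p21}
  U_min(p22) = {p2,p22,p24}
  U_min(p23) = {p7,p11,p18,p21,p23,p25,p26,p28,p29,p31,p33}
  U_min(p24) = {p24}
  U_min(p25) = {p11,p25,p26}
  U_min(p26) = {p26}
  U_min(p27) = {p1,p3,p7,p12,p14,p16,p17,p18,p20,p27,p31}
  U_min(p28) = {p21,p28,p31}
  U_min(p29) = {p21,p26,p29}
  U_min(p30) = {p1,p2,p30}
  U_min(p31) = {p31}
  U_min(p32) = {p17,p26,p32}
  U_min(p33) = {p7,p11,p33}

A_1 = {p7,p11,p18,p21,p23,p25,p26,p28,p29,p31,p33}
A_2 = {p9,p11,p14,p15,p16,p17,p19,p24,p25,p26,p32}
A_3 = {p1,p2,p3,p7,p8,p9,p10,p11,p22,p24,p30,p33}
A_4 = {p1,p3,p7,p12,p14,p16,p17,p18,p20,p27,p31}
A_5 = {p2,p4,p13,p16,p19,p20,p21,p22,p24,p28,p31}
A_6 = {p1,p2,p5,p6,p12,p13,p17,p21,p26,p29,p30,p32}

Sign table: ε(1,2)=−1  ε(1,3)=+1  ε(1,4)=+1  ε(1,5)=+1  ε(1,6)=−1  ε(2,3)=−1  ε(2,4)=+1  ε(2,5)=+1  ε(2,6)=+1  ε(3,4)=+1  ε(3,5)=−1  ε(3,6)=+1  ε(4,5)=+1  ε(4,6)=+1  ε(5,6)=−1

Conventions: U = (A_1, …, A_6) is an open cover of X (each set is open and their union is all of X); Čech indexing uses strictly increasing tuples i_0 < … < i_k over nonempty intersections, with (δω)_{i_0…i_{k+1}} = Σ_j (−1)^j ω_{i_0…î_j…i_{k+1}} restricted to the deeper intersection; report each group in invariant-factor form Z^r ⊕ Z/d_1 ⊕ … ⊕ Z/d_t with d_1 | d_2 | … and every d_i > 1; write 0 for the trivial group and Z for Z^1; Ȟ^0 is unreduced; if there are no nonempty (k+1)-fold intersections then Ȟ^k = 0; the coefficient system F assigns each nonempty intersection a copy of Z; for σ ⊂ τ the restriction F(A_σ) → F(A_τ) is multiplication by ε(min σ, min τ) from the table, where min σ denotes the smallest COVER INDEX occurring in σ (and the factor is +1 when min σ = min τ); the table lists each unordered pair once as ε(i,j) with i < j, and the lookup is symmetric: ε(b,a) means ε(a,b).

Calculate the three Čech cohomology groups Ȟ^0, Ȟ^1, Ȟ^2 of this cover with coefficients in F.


nonempty overlaps:
  A12={p11,p25,p26} A13={p7,p11,p33} A14={p7,p18,p31} A15={p21,p28,p31} A16={p21,p26,p29} A23={p9,p11,p24} A24={p14,p16,p17} A25={p16,p19,p24} A26={p17,p26,p32} A34={p1,p3,p7} A35={p2,p22,p24} A36={p1,p2,p30} A45={p16,p20,p31} A46={p1,p12,p17} A56={p2,p13,p21}
  A123={p11} A126={p26} A134={p7} A145={p31} A156={p21} A235={p24} A245={p16} A246={p17} A346={p1} A356={p2}
C dims 6,15,10; δ0: rk 6, SNF 1^5·2; δ1: rk 9, SNF 1^9
degree 0: 6−6−0 = 0 → Ȟ^0 ≅ 0
degree 1: 15−9−6 = 0 plus torsion [2] → Ȟ^1 ≅ Z/2
degree 2: 10−0−9 = 1 → Ȟ^2 ≅ Z

Ȟ^0(U;F) ≅ 0; Ȟ^1(U;F) ≅ Z/2; Ȟ^2(U;F) ≅ Z


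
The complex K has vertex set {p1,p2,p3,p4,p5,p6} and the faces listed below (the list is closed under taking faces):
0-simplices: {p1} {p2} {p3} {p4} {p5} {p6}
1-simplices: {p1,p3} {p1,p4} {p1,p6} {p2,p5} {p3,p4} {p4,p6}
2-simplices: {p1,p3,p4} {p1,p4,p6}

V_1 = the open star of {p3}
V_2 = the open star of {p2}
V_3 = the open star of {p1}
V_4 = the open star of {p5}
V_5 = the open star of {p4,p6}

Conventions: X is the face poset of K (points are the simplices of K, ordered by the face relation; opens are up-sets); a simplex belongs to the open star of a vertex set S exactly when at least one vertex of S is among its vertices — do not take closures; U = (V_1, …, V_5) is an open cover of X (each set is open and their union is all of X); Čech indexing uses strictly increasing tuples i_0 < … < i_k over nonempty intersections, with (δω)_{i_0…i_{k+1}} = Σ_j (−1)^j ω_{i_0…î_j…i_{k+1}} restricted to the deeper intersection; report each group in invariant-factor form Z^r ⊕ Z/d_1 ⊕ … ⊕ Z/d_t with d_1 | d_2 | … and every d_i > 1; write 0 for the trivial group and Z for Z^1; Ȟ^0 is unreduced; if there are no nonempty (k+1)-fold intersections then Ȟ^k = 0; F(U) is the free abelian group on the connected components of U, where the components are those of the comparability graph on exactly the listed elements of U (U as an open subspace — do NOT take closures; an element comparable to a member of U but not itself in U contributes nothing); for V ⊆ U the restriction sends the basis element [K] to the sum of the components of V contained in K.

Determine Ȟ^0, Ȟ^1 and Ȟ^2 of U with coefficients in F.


cover nerve:
  V1={{p3},{p1,p3},{p3,p4},{p1,p3,p4}} V2={{p2},{p2,p5}} V3={{p1},{p1,p3},{p1,p4},{p1,p6},{p1,p3,p4},{p1,p4,p6}} V4={{p5},{p2,p5}} V5={{p4},{p6},{p1,p4},{p1,p6},{p3,p4},{p4,p6},{p1,p3,p4},{p1,p4,p6}}
  V13={{p1,p3},{p1,p3,p4}} V15={{p3,p4},{p1,p3,p4}} V24={{p2,p5}} V35={{p1,p4},{p1,p6},{p1,p3,p4},{p1,p4,p6}}
  V135={{p1,p3,p4}}
components per intersection:
  V1: {{p3},{p1,p3},{p3,p4},{p1,p3,p4}}
  V2: {{p2},{p2,p5}}
  V3: {{p1},{p1,p3},{p1,p4},{p1,p6},{p1,p3,p4},{p1,p4,p6}}
  V4: {{p5},{p2,p5}}
  V5: {{p4},{p6},{p1,p4},{p1,p6},{p3,p4},{p4,p6},{p1,p3,p4},{p1,p4,p6}}
  V13: {{p1,p3},{p1,p3,p4}}
  V15: {{p3,p4},{p1,p3,p4}}
  V24: {{p2,p5}}
  V35: {{p1,p4},{p1,p6},{p1,p3,p4},{p1,p4,p6}}
  V135: {{p1,p3,p4}}
C dims 5,4,1; δ0: rk 3, SNF 1^3; δ1: rk 1, SNF 1^1
Ȟ^0: (5−3)−0=2 ⇒ Z^2
Ȟ^1: (4−1)−3=0 ⇒ 0
Ȟ^2: (1−0)−1=0 ⇒ 0

Ȟ^0 = Z^2; Ȟ^1 = 0; Ȟ^2 = 0


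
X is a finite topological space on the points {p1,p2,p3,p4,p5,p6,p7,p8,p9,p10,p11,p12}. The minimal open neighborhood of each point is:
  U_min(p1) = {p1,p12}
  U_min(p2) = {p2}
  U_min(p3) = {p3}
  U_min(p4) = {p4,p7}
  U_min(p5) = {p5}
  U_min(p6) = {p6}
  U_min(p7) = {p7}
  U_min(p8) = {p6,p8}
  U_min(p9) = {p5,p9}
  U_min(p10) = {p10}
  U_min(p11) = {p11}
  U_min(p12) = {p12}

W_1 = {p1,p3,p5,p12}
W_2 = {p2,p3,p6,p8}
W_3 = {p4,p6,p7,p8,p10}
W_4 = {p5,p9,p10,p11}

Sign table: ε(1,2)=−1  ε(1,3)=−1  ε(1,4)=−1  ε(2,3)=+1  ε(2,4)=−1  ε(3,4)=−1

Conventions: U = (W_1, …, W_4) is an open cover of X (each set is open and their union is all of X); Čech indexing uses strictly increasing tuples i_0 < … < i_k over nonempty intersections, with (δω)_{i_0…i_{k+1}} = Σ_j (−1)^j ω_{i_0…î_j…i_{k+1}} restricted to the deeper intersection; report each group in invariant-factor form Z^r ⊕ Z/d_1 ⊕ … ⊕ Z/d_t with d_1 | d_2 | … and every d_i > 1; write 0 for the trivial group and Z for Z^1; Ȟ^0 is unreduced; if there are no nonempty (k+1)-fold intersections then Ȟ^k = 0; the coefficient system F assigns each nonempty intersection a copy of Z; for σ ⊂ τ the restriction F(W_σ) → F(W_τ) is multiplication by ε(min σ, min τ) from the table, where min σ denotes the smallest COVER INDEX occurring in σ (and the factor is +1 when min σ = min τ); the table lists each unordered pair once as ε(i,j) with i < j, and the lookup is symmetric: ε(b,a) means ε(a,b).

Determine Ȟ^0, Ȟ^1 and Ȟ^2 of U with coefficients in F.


nonempty overlaps:
  W12={p3} W14={p5} W23={p6,p8} W34={p10}
C dims 4,4; δ0: rk 4, SNF 1^3·2
degree 0: 4−4−0 = 0 → Ȟ^0 ≅ 0
degree 1: 4−0−4 = 0 plus torsion [2] → Ȟ^1 ≅ Z/2
degree 2: 0−0−0 = 0 → Ȟ^2 ≅ 0

Ȟ^0 ≅ 0,  Ȟ^1 ≅ Z/2,  Ȟ^2 ≅ 0


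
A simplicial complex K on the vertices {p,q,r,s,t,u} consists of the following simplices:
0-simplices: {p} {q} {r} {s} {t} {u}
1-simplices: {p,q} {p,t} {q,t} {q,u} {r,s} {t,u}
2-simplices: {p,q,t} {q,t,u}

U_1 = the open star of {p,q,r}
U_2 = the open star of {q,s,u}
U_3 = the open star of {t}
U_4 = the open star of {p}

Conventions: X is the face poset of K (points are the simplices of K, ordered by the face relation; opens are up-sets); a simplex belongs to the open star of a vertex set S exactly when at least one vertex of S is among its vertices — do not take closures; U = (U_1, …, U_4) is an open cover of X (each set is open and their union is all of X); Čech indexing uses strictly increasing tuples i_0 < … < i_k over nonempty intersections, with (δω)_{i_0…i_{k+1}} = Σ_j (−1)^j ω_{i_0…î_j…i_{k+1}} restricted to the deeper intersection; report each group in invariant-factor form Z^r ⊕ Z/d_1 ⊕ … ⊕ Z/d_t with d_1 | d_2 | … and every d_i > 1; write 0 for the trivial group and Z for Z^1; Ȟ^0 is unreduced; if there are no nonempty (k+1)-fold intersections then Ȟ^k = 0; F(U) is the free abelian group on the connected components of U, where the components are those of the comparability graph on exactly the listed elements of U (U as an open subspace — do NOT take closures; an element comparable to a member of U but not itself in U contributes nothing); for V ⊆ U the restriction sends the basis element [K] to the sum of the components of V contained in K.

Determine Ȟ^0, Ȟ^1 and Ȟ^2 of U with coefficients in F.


Ȟ^0(U;F) ≅ Z^2, Ȟ^1(U;F) ≅ 0, Ȟ^2(U;F) ≅ 0

intersection data:
  U1={{p},{q},{r},{p,q},{p,t},{q,t},{q,u},{r,s},{p,q,t},{q,t,u}} U2={{q},{s},{u},{p,q},{q,t},{q,u},{r,s},{t,u},{p,q,t},{q,t,u}} U3={{t},{p,t},{q,t},{t,u},{p,q,t},{q,t,u}} U4={{p},{p,q},{p,t},{p,q,t}}
  U12={{q},{p,q},{q,t},{q,u},{r,s},{p,q,t},{q,t,u}} U13={{p,t},{q,t},{p,q,t},{q,t,u}} U14={{p},{p,q},{p,t},{p,q,t}} U23={{q,t},{t,u},{p,q,t},{q,t,u}} U24={{p,q},{p,q,t}} U34={{p,t},{p,q,t}}
  U123={{q,t},{p,q,t},{q,t,u}} U124={{p,q},{p,q,t}} U134={{p,t},{p,q,t}} U234={{p,q,t}}
  U1234={{p,q,t}}
components per intersection:
  U1: {{p},{q},{p,q},{p,t},{q,t},{q,u},{p,q,t},{q,t,u}} {{r},{r,s}}
  U2: {{q},{u},{p,q},{q,t},{q,u},{t,u},{p,q,t},{q,t,u}} {{s},{r,s}}
  U3: {{t},{p,t},{q,t},{t,u},{p,q,t},{q,t,u}}
  U4: {{p},{p,q},{p,t},{p,q,t}}
  U12: {{q},{p,q},{q,t},{q,u},{p,q,t},{q,t,u}} {{r,s}}
  U13: {{p,t},{q,t},{p,q,t},{q,t,u}}
  U14: {{p},{p,q},{p,t},{p,q,t}}
  U23: {{q,t},{t,u},{p,q,t},{q,t,u}}
  U24: {{p,q},{p,q,t}}
  U34: {{p,t},{p,q,t}}
  U123: {{q,t},{p,q,t},{q,t,u}}
  U124: {{p,q},{p,q,t}}
  U134: {{p,t},{p,q,t}}
  U234: {{p,q,t}}
  U1234: {{p,q,t}}
C dims 6,7,4,1; δ0: rk 4, SNF 1^4; δ1: rk 3, SNF 1^3; δ2: rk 1, SNF 1^1
Ȟ^0 = (6 − 4) − 0 = 2, so Ȟ^0 ≅ Z^2
Ȟ^1 = (7 − 3) − 4 = 0, so Ȟ^1 ≅ 0
Ȟ^2 = (4 − 1) − 3 = 0, so Ȟ^2 ≅ 0


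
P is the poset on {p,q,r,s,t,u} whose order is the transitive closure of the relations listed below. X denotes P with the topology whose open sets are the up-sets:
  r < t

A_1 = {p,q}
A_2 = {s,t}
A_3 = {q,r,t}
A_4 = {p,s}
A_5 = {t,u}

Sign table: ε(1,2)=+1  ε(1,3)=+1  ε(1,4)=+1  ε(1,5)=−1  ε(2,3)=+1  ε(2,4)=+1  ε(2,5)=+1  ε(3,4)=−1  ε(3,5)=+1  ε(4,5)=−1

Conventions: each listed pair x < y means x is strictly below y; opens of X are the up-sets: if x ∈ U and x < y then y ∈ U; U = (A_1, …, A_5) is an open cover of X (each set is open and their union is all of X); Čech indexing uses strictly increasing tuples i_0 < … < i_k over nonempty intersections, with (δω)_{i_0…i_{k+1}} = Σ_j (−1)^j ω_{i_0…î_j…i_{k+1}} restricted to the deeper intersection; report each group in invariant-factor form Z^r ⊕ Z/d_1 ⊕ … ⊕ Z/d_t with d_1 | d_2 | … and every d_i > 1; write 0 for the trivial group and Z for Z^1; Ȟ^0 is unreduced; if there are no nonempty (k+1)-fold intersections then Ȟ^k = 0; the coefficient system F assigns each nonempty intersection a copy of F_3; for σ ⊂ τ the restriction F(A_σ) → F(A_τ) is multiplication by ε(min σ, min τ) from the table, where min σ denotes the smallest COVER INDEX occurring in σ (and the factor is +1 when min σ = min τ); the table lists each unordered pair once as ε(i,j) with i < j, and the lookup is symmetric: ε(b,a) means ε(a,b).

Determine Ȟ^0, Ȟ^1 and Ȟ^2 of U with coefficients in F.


nonempty overlaps:
  A13={q} A14={p} A23={t} A24={s} A25={t} A35={t}
  A235={t}
C dims 5,6,1; δ0: rk_F3 4; δ1: rk_F3 1
degree 0: 5−4−0 = 1 → Ȟ^0 ≅ Z/3
degree 1: 6−1−4 = 1 → Ȟ^1 ≅ Z/3
degree 2: 1−0−1 = 0 → Ȟ^2 ≅ 0

Ȟ^0(U;F) ≅ Z/3,  Ȟ^1(U;F) ≅ Z/3,  Ȟ^2(U;F) ≅ 0


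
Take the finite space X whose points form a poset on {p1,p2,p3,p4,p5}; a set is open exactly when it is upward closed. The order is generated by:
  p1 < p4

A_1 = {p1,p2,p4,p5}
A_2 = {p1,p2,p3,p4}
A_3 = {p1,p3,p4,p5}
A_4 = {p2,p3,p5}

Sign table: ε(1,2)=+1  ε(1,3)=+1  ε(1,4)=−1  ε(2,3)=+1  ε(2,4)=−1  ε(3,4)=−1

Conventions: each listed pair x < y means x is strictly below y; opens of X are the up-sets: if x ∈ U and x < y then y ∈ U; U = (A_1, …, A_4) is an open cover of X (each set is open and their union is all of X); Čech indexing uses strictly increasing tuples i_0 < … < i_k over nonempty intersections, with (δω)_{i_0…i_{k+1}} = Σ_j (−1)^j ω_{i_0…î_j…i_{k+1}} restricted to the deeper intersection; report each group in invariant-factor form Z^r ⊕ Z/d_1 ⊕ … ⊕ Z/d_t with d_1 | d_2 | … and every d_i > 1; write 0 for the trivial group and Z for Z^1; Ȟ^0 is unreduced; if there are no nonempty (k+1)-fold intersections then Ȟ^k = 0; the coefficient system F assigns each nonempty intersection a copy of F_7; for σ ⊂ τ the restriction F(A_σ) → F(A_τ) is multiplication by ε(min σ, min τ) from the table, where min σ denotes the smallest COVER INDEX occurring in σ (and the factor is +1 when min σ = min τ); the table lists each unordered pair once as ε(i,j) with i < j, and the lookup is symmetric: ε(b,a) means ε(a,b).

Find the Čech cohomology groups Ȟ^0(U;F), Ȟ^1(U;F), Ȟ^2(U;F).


nonempty overlaps:
  A12={p1,p2,p4} A13={p1,p4,p5} A14={p2,p5} A23={p1,p3,p4} A24={p2,p3} A34={p3,p5}
  A123={p1,p4} A124={p2} A134={p5} A234={p3}
C dims 4,6,4; δ0: rk_F7 3; δ1: rk_F7 3
degree 0: 4−3−0 = 1 → Ȟ^0 ≅ Z/7
degree 1: 6−3−3 = 0 → Ȟ^1 ≅ 0
degree 2: 4−0−3 = 1 → Ȟ^2 ≅ Z/7

Ȟ^0(U;F) ≅ Z/7, Ȟ^1(U;F) ≅ 0 and Ȟ^2(U;F) ≅ Z/7


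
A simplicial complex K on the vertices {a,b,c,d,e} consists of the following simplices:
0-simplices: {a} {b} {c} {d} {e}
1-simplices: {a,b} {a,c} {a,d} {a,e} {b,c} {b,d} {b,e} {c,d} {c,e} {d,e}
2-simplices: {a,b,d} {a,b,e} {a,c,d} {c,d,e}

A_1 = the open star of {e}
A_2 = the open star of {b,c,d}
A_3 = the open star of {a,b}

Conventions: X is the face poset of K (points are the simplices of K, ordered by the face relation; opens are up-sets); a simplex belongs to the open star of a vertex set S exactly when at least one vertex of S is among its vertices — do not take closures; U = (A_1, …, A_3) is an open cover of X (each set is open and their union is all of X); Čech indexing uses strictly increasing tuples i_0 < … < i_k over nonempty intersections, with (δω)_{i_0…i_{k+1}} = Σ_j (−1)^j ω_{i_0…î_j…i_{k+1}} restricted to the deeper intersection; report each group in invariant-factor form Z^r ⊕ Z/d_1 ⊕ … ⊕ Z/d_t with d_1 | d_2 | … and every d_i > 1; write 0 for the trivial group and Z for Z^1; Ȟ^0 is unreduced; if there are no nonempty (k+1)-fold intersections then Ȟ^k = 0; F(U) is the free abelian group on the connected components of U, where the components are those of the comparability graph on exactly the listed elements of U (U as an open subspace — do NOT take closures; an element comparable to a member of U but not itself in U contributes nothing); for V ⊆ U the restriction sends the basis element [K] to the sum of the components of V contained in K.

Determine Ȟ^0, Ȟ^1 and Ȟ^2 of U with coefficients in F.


Ȟ^0 = Z,  Ȟ^1 = Z,  Ȟ^2 = 0

intersection data:
  A1={{e},{a,e},{b,e},{c,e},{d,e},{a,b,e},{c,d,e}} A2={{b},{c},{d},{a,b},{a,c},{a,d},{b,c},{b,d},{b,e},{c,d},{c,e},{d,e},{a,b,d},{a,b,e},{a,c,d},{c,d,e}} A3={{a},{b},{a,b},{a,c},{a,d},{a,e},{b,c},{b,d},{b,e},{a,b,d},{a,b,e},{a,c,d}}
  A12={{b,e},{c,e},{d,e},{a,b,e},{c,d,e}} A13={{a,e},{b,e},{a,b,e}} A23={{b},{a,b},{a,c},{a,d},{b,c},{b,d},{b,e},{a,b,d},{a,b,e},{a,c,d}}
  A123={{b,e},{a,b,e}}
components per intersection:
  A1: {{e},{a,e},{b,e},{c,e},{d,e},{a,b,e},{c,d,e}}
  A2: {{b},{c},{d},{a,b},{a,c},{a,d},{b,c},{b,d},{b,e},{c,d},{c,e},{d,e},{a,b,d},{a,b,e},{a,c,d},{c,d,e}}
  A3: {{a},{b},{a,b},{a,c},{a,d},{a,e},{b,c},{b,d},{b,e},{a,b,d},{a,b,e},{a,c,d}}
  A12: {{b,e},{a,b,e}} {{c,e},{d,e},{c,d,e}}
  A13: {{a,e},{b,e},{a,b,e}}
  A23: {{b},{a,b},{a,c},{a,d},{b,c},{b,d},{b,e},{a,b,d},{a,b,e},{a,c,d}}
  A123: {{b,e},{a,b,e}}
C dims 3,4,1; δ0: rk 2, SNF 1^2; δ1: rk 1, SNF 1^1
Ȟ^0 = (3 − 2) − 0 = 1, so Ȟ^0 ≅ Z
Ȟ^1 = (4 − 1) − 2 = 1, so Ȟ^1 ≅ Z
Ȟ^2 = (1 − 0) − 1 = 0, so Ȟ^2 ≅ 0


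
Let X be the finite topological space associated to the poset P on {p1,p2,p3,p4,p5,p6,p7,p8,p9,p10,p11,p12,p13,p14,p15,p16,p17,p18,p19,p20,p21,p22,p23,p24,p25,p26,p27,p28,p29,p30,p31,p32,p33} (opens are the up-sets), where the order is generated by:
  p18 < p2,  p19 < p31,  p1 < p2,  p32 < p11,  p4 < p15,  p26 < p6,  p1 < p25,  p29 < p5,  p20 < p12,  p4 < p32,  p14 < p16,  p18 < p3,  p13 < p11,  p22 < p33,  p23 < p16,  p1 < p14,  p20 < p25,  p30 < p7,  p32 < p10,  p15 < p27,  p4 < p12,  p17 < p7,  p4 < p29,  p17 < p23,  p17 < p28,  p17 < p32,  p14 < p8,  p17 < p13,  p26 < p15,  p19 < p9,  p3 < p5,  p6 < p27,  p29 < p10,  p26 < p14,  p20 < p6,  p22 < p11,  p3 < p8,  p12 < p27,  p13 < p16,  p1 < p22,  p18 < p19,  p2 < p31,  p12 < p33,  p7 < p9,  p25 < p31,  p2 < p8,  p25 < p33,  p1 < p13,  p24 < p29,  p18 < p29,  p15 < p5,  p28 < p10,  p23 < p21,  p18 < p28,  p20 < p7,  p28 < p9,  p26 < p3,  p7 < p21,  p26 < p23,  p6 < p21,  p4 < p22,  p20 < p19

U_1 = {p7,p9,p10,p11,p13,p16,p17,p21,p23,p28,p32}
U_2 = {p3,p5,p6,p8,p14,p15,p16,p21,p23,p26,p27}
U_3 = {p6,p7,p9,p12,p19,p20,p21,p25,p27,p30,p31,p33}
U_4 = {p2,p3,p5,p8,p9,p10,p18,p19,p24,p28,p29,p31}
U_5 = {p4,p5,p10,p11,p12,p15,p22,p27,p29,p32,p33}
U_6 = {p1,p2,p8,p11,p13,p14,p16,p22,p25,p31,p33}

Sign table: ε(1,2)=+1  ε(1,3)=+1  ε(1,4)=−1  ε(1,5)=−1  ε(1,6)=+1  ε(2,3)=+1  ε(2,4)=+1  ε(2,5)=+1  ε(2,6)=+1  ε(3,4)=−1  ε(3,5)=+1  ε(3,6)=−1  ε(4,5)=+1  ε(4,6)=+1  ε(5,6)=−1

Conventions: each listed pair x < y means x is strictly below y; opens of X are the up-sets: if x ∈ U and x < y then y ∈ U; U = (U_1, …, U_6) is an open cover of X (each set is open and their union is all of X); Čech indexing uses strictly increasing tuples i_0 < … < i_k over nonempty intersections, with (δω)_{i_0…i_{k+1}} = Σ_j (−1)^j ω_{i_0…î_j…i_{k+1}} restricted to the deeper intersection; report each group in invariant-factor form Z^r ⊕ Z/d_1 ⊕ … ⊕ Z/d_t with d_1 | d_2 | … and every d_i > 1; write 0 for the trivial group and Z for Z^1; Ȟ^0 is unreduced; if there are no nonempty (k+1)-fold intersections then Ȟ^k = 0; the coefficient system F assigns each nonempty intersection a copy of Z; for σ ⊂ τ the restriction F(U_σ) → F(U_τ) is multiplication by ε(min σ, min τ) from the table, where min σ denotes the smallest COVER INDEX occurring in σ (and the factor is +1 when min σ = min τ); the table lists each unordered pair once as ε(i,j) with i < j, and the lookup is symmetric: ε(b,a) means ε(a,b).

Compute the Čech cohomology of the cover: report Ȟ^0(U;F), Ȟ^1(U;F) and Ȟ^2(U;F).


Ȟ^0(U;F) ≅ 0; Ȟ^1(U;F) ≅ Z/2; Ȟ^2(U;F) ≅ Z

nerve simplices:
  U12={p16,p21,p23} U13={p7,p9,p21} U14={p9,p10,p28} U15={p10,p11,p32} U16={p11,p13,p16} U23={p6,p21,p27} U24={p3,p5,p8} U25={p5,p15,p27} U26={p8,p14,p16} U34={p9,p19,p31} U35={p12,p27,p33} U36={p25,p31,p33} U45={p5,p10,p29} U46={p2,p8,p31} U56={p11,p22,p33}
  U123={p21} U126={p16} U134={p9} U145={p10} U156={p11} U235={p27} U245={p5} U246={p8} U346={p31} U356={p33}
C dims 6,15,10; δ0: rk 6, SNF 1^5·2; δ1: rk 9, SNF 1^9
degree 0: 6−6−0 = 0 → Ȟ^0 ≅ 0
degree 1: 15−9−6 = 0 plus torsion [2] → Ȟ^1 ≅ Z/2
degree 2: 10−0−9 = 1 → Ȟ^2 ≅ Z


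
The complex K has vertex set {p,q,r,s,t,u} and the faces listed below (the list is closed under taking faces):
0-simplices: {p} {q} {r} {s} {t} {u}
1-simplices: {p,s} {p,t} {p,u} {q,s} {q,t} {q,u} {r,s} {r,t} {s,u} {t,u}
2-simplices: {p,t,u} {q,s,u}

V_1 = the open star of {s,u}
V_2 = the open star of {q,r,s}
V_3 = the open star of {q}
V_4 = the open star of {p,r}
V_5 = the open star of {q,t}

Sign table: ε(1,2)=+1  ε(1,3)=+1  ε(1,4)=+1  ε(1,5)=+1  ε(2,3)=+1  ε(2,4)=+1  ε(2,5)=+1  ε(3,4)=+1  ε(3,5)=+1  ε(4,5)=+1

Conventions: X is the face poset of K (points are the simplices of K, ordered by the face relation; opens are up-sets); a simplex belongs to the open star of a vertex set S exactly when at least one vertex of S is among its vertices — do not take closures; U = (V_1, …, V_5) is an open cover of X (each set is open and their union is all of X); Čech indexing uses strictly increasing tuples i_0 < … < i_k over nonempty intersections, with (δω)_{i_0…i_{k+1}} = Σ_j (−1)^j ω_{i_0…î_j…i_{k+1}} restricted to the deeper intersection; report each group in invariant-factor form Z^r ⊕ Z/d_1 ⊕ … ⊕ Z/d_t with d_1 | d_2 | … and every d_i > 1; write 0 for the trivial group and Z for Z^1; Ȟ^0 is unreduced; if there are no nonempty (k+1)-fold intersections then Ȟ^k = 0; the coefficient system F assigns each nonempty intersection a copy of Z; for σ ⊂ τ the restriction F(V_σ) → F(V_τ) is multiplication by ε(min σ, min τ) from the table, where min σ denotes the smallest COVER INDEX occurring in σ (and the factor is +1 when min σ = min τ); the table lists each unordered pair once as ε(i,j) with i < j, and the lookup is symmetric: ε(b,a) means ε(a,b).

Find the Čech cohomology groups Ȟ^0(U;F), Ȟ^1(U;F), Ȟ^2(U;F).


Ȟ^0 = Z,  Ȟ^1 = 0,  Ȟ^2 = Z

nerve simplices:
  V1={{s},{u},{p,s},{p,u},{q,s},{q,u},{r,s},{s,u},{t,u},{p,t,u},{q,s,u}} V2={{q},{r},{s},{p,s},{q,s},{q,t},{q,u},{r,s},{r,t},{s,u},{q,s,u}} V3={{q},{q,s},{q,t},{q,u},{q,s,u}} V4={{p},{r},{p,s},{p,t},{p,u},{r,s},{r,t},{p,t,u}} V5={{q},{t},{p,t},{q,s},{q,t},{q,u},{r,t},{t,u},{p,t,u},{q,s,u}}
  V12={{s},{p,s},{q,s},{q,u},{r,s},{s,u},{q,s,u}} V13={{q,s},{q,u},{q,s,u}} V14={{p,s},{p,u},{r,s},{p,t,u}} V15={{q,s},{q,u},{t,u},{p,t,u},{q,s,u}} V23={{q},{q,s},{q,t},{q,u},{q,s,u}} V24={{r},{p,s},{r,s},{r,t}} V25={{q},{q,s},{q,t},{q,u},{r,t},{q,s,u}} V35={{q},{q,s},{q,t},{q,u},{q,s,u}} V45={{p,t},{r,t},{p,t,u}}
  V123={{q,s},{q,u},{q,s,u}} V124={{p,s},{r,s}} V125={{q,s},{q,u},{q,s,u}} V135={{q,s},{q,u},{q,s,u}} V145={{p,t,u}} V235={{q},{q,s},{q,t},{q,u},{q,s,u}} V245={{r,t}}
  V1235={{q,s},{q,u},{q,s,u}}
C dims 5,9,7,1; δ0: rk 4, SNF 1^4; δ1: rk 5, SNF 1^5; δ2: rk 1, SNF 1^1
degree 0: 5−4−0 = 1 → Ȟ^0 ≅ Z
degree 1: 9−5−4 = 0 → Ȟ^1 ≅ 0
degree 2: 7−1−5 = 1 → Ȟ^2 ≅ Z
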